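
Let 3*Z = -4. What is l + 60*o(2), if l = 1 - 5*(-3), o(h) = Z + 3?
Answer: 116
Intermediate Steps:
Z = -4/3 (Z = (1/3)*(-4) = -4/3 ≈ -1.3333)
o(h) = 5/3 (o(h) = -4/3 + 3 = 5/3)
l = 16 (l = 1 + 15 = 16)
l + 60*o(2) = 16 + 60*(5/3) = 16 + 100 = 116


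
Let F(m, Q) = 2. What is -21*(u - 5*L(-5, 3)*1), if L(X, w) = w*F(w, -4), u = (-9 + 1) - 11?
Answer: 1029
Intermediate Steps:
u = -19 (u = -8 - 11 = -19)
L(X, w) = 2*w (L(X, w) = w*2 = 2*w)
-21*(u - 5*L(-5, 3)*1) = -21*(-19 - 10*3*1) = -21*(-19 - 5*6*1) = -21*(-19 - 30*1) = -21*(-19 - 30) = -21*(-49) = 1029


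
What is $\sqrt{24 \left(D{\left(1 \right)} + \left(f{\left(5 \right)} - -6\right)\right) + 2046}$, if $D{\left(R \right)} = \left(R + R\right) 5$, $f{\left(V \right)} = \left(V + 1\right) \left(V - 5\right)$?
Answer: $9 \sqrt{30} \approx 49.295$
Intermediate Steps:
$f{\left(V \right)} = \left(1 + V\right) \left(-5 + V\right)$
$D{\left(R \right)} = 10 R$ ($D{\left(R \right)} = 2 R 5 = 10 R$)
$\sqrt{24 \left(D{\left(1 \right)} + \left(f{\left(5 \right)} - -6\right)\right) + 2046} = \sqrt{24 \left(10 \cdot 1 - -6\right) + 2046} = \sqrt{24 \left(10 + \left(\left(-5 + 25 - 20\right) + 6\right)\right) + 2046} = \sqrt{24 \left(10 + \left(0 + 6\right)\right) + 2046} = \sqrt{24 \left(10 + 6\right) + 2046} = \sqrt{24 \cdot 16 + 2046} = \sqrt{384 + 2046} = \sqrt{2430} = 9 \sqrt{30}$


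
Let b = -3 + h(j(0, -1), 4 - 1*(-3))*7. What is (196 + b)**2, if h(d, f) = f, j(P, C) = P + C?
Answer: 58564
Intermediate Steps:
j(P, C) = C + P
b = 46 (b = -3 + (4 - 1*(-3))*7 = -3 + (4 + 3)*7 = -3 + 7*7 = -3 + 49 = 46)
(196 + b)**2 = (196 + 46)**2 = 242**2 = 58564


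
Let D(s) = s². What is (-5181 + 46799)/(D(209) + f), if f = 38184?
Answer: 41618/81865 ≈ 0.50837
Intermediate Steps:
(-5181 + 46799)/(D(209) + f) = (-5181 + 46799)/(209² + 38184) = 41618/(43681 + 38184) = 41618/81865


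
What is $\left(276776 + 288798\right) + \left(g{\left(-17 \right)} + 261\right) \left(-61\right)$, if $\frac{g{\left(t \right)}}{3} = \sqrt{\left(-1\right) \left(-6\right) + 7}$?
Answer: $549653 - 183 \sqrt{13} \approx 5.4899 \cdot 10^{5}$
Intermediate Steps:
$g{\left(t \right)} = 3 \sqrt{13}$ ($g{\left(t \right)} = 3 \sqrt{\left(-1\right) \left(-6\right) + 7} = 3 \sqrt{6 + 7} = 3 \sqrt{13}$)
$\left(276776 + 288798\right) + \left(g{\left(-17 \right)} + 261\right) \left(-61\right) = \left(276776 + 288798\right) + \left(3 \sqrt{13} + 261\right) \left(-61\right) = 565574 + \left(261 + 3 \sqrt{13}\right) \left(-61\right) = 565574 - \left(15921 + 183 \sqrt{13}\right) = 549653 - 183 \sqrt{13}$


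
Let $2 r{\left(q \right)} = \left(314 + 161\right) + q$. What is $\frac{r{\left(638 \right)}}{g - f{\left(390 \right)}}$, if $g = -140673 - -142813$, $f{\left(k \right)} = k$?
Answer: $\frac{159}{500} \approx 0.318$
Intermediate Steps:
$g = 2140$ ($g = -140673 + 142813 = 2140$)
$r{\left(q \right)} = \frac{475}{2} + \frac{q}{2}$ ($r{\left(q \right)} = \frac{\left(314 + 161\right) + q}{2} = \frac{475 + q}{2} = \frac{475}{2} + \frac{q}{2}$)
$\frac{r{\left(638 \right)}}{g - f{\left(390 \right)}} = \frac{\frac{475}{2} + \frac{1}{2} \cdot 638}{2140 - 390} = \frac{\frac{475}{2} + 319}{2140 - 390} = \frac{1113}{2 \cdot 1750} = \frac{1113}{2} \cdot \frac{1}{1750} = \frac{159}{500}$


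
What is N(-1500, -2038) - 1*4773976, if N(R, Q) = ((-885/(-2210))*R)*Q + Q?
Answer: -784954594/221 ≈ -3.5518e+6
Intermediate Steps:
N(R, Q) = Q + 177*Q*R/442 (N(R, Q) = ((-885*(-1/2210))*R)*Q + Q = (177*R/442)*Q + Q = 177*Q*R/442 + Q = Q + 177*Q*R/442)
N(-1500, -2038) - 1*4773976 = (1/442)*(-2038)*(442 + 177*(-1500)) - 1*4773976 = (1/442)*(-2038)*(442 - 265500) - 4773976 = (1/442)*(-2038)*(-265058) - 4773976 = 270094102/221 - 4773976 = -784954594/221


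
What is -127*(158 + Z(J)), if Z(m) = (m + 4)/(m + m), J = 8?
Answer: -80645/4 ≈ -20161.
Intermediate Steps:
Z(m) = (4 + m)/(2*m) (Z(m) = (4 + m)/((2*m)) = (4 + m)*(1/(2*m)) = (4 + m)/(2*m))
-127*(158 + Z(J)) = -127*(158 + (½)*(4 + 8)/8) = -127*(158 + (½)*(⅛)*12) = -127*(158 + ¾) = -127*635/4 = -80645/4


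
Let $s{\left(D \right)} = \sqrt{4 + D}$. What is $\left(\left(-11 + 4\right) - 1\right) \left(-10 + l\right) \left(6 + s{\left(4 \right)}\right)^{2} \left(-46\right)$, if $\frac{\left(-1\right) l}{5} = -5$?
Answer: $242880 + 132480 \sqrt{2} \approx 4.3024 \cdot 10^{5}$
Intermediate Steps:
$l = 25$ ($l = \left(-5\right) \left(-5\right) = 25$)
$\left(\left(-11 + 4\right) - 1\right) \left(-10 + l\right) \left(6 + s{\left(4 \right)}\right)^{2} \left(-46\right) = \left(\left(-11 + 4\right) - 1\right) \left(-10 + 25\right) \left(6 + \sqrt{4 + 4}\right)^{2} \left(-46\right) = \left(-7 - 1\right) 15 \left(6 + \sqrt{8}\right)^{2} \left(-46\right) = \left(-8\right) 15 \left(6 + 2 \sqrt{2}\right)^{2} \left(-46\right) = - 120 \left(6 + 2 \sqrt{2}\right)^{2} \left(-46\right) = 5520 \left(6 + 2 \sqrt{2}\right)^{2}$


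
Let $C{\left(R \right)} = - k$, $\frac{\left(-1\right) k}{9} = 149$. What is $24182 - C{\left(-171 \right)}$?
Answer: $22841$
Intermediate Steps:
$k = -1341$ ($k = \left(-9\right) 149 = -1341$)
$C{\left(R \right)} = 1341$ ($C{\left(R \right)} = \left(-1\right) \left(-1341\right) = 1341$)
$24182 - C{\left(-171 \right)} = 24182 - 1341 = 22841$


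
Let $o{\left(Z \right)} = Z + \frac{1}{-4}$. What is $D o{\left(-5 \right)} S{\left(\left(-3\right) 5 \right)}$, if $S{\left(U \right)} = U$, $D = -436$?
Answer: $-34335$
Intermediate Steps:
$o{\left(Z \right)} = - \frac{1}{4} + Z$ ($o{\left(Z \right)} = Z - \frac{1}{4} = - \frac{1}{4} + Z$)
$D o{\left(-5 \right)} S{\left(\left(-3\right) 5 \right)} = - 436 \left(- \frac{1}{4} - 5\right) \left(\left(-3\right) 5\right) = - 436 \left(\left(- \frac{21}{4}\right) \left(-15\right)\right) = \left(-436\right) \frac{315}{4} = -34335$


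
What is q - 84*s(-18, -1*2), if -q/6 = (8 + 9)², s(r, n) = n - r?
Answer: -3078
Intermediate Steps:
q = -1734 (q = -6*(8 + 9)² = -6*17² = -6*289 = -1734)
q - 84*s(-18, -1*2) = -1734 - 84*(-1*2 - 1*(-18)) = -1734 - 84*(-2 + 18) = -1734 - 84*16 = -1734 - 1344 = -3078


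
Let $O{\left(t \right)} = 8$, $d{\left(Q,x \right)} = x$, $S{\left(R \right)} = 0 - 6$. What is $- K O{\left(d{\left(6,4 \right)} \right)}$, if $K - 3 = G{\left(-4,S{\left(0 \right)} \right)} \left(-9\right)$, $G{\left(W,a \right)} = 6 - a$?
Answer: $840$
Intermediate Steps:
$S{\left(R \right)} = -6$ ($S{\left(R \right)} = 0 - 6 = -6$)
$K = -105$ ($K = 3 + \left(6 - -6\right) \left(-9\right) = 3 + \left(6 + 6\right) \left(-9\right) = 3 + 12 \left(-9\right) = 3 - 108 = -105$)
$- K O{\left(d{\left(6,4 \right)} \right)} = - \left(-105\right) 8 = \left(-1\right) \left(-840\right) = 840$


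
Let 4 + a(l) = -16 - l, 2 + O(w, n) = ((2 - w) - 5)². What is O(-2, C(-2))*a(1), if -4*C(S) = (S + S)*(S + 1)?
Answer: 21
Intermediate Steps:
C(S) = -S*(1 + S)/2 (C(S) = -(S + S)*(S + 1)/4 = -2*S*(1 + S)/4 = -S*(1 + S)/2)
O(w, n) = -2 + (-3 - w)² (O(w, n) = -2 + ((2 - w) - 5)² = -2 + (-3 - w)²)
a(l) = -20 - l (a(l) = -4 + (-16 - l) = -20 - l)
O(-2, C(-2))*a(1) = (-2 + (3 - 2)²)*(-20 - 1*1) = (-2 + 1²)*(-20 - 1) = (-2 + 1)*(-21) = -1*(-21) = 21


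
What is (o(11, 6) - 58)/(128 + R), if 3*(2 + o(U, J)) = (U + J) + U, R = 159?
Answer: -152/861 ≈ -0.17654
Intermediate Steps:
o(U, J) = -2 + J/3 + 2*U/3 (o(U, J) = -2 + ((U + J) + U)/3 = -2 + ((J + U) + U)/3 = -2 + (J + 2*U)/3 = -2 + (J/3 + 2*U/3) = -2 + J/3 + 2*U/3)
(o(11, 6) - 58)/(128 + R) = ((-2 + (⅓)*6 + (⅔)*11) - 58)/(128 + 159) = ((-2 + 2 + 22/3) - 58)/287 = (22/3 - 58)/287 = (1/287)*(-152/3) = -152/861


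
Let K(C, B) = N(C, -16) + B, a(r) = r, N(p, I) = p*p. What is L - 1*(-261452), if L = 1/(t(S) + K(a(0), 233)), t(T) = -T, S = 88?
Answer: 37910541/145 ≈ 2.6145e+5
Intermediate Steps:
N(p, I) = p²
K(C, B) = B + C² (K(C, B) = C² + B = B + C²)
L = 1/145 (L = 1/(-1*88 + (233 + 0²)) = 1/(-88 + (233 + 0)) = 1/(-88 + 233) = 1/145 ≈ 0.0068966)
L - 1*(-261452) = 1/145 - 1*(-261452) = 1/145 + 261452 = 37910541/145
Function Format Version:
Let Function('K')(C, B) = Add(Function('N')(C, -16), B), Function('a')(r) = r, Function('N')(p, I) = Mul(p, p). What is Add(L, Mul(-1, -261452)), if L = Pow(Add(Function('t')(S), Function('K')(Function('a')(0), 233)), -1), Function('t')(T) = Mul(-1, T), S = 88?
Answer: Rational(37910541, 145) ≈ 2.6145e+5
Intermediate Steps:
Function('N')(p, I) = Pow(p, 2)
Function('K')(C, B) = Add(B, Pow(C, 2)) (Function('K')(C, B) = Add(Pow(C, 2), B) = Add(B, Pow(C, 2)))
L = Rational(1, 145) (L = Pow(Add(Mul(-1, 88), Add(233, Pow(0, 2))), -1) = Pow(Add(-88, Add(233, 0)), -1) = Pow(Add(-88, 233), -1) = Pow(145, -1) = Rational(1, 145) ≈ 0.0068966)
Add(L, Mul(-1, -261452)) = Add(Rational(1, 145), Mul(-1, -261452)) = Add(Rational(1, 145), 261452) = Rational(37910541, 145)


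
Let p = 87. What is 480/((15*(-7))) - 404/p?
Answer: -5612/609 ≈ -9.2151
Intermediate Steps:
480/((15*(-7))) - 404/p = 480/((15*(-7))) - 404/87 = 480/(-105) - 404*1/87 = 480*(-1/105) - 404/87 = -32/7 - 404/87 = -5612/609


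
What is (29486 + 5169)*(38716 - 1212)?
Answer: 1299701120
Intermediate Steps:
(29486 + 5169)*(38716 - 1212) = 34655*37504 = 1299701120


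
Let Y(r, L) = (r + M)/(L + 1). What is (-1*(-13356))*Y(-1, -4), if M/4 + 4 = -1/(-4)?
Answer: 71232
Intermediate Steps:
M = -15 (M = -16 + 4*(-1/(-4)) = -16 + 4*(-¼*(-1)) = -16 + 4*(¼) = -16 + 1 = -15)
Y(r, L) = (-15 + r)/(1 + L) (Y(r, L) = (r - 15)/(L + 1) = (-15 + r)/(1 + L))
(-1*(-13356))*Y(-1, -4) = (-1*(-13356))*((-15 - 1)/(1 - 4)) = 13356*(-16/(-3)) = 13356*(-⅓*(-16)) = 13356*(16/3) = 71232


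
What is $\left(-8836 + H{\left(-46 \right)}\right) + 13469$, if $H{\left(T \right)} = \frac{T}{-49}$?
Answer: $\frac{227063}{49} \approx 4633.9$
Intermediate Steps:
$H{\left(T \right)} = - \frac{T}{49}$ ($H{\left(T \right)} = T \left(- \frac{1}{49}\right) = - \frac{T}{49}$)
$\left(-8836 + H{\left(-46 \right)}\right) + 13469 = \left(-8836 - - \frac{46}{49}\right) + 13469 = \left(-8836 + \frac{46}{49}\right) + 13469 = - \frac{432918}{49} + 13469 = \frac{227063}{49}$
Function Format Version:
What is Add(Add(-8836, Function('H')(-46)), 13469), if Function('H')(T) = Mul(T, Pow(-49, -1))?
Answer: Rational(227063, 49) ≈ 4633.9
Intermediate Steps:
Function('H')(T) = Mul(Rational(-1, 49), T) (Function('H')(T) = Mul(T, Rational(-1, 49)) = Mul(Rational(-1, 49), T))
Add(Add(-8836, Function('H')(-46)), 13469) = Add(Add(-8836, Mul(Rational(-1, 49), -46)), 13469) = Add(Add(-8836, Rational(46, 49)), 13469) = Add(Rational(-432918, 49), 13469) = Rational(227063, 49)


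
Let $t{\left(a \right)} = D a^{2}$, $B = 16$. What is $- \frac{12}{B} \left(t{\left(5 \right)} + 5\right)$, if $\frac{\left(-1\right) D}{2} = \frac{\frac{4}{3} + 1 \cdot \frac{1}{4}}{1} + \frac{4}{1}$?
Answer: $\frac{1645}{8} \approx 205.63$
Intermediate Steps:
$D = - \frac{67}{6}$ ($D = - 2 \left(\frac{\frac{4}{3} + 1 \cdot \frac{1}{4}}{1} + \frac{4}{1}\right) = - 2 \left(\left(4 \cdot \frac{1}{3} + 1 \cdot \frac{1}{4}\right) 1 + 4 \cdot 1\right) = - 2 \left(\left(\frac{4}{3} + \frac{1}{4}\right) 1 + 4\right) = - 2 \left(\frac{19}{12} \cdot 1 + 4\right) = - 2 \left(\frac{19}{12} + 4\right) = \left(-2\right) \frac{67}{12} = - \frac{67}{6} \approx -11.167$)
$t{\left(a \right)} = - \frac{67 a^{2}}{6}$
$- \frac{12}{B} \left(t{\left(5 \right)} + 5\right) = - \frac{12}{16} \left(- \frac{67 \cdot 5^{2}}{6} + 5\right) = \left(-12\right) \frac{1}{16} \left(\left(- \frac{67}{6}\right) 25 + 5\right) = - \frac{3 \left(- \frac{1675}{6} + 5\right)}{4} = \left(- \frac{3}{4}\right) \left(- \frac{1645}{6}\right) = \frac{1645}{8}$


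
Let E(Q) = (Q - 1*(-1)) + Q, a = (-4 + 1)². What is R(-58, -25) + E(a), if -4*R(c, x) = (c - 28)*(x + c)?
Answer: -3531/2 ≈ -1765.5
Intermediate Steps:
a = 9 (a = (-3)² = 9)
E(Q) = 1 + 2*Q (E(Q) = (Q + 1) + Q = (1 + Q) + Q = 1 + 2*Q)
R(c, x) = -(-28 + c)*(c + x)/4 (R(c, x) = -(c - 28)*(x + c)/4 = -(-28 + c)*(c + x)/4)
R(-58, -25) + E(a) = (7*(-58) + 7*(-25) - ¼*(-58)² - ¼*(-58)*(-25)) + (1 + 2*9) = (-406 - 175 - ¼*3364 - 725/2) + (1 + 18) = (-406 - 175 - 841 - 725/2) + 19 = -3569/2 + 19 = -3531/2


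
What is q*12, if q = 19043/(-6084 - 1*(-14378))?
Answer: 114258/4147 ≈ 27.552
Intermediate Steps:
q = 19043/8294 (q = 19043/(-6084 + 14378) = 19043/8294 ≈ 2.2960)
q*12 = (19043/8294)*12 = 114258/4147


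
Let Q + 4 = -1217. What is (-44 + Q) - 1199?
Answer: -2464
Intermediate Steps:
Q = -1221 (Q = -4 - 1217 = -1221)
(-44 + Q) - 1199 = (-44 - 1221) - 1199 = -1265 - 1199 = -2464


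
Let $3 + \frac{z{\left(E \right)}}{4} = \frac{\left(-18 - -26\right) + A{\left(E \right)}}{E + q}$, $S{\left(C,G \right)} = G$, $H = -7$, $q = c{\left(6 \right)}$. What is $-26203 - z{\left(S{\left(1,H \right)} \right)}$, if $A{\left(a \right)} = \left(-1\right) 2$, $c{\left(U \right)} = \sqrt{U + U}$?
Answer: $- \frac{968899}{37} + \frac{48 \sqrt{3}}{37} \approx -26184.0$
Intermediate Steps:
$c{\left(U \right)} = \sqrt{2} \sqrt{U}$ ($c{\left(U \right)} = \sqrt{2 U} = \sqrt{2} \sqrt{U}$)
$q = 2 \sqrt{3}$ ($q = \sqrt{2} \sqrt{6} = 2 \sqrt{3} \approx 3.4641$)
$A{\left(a \right)} = -2$
$z{\left(E \right)} = -12 + \frac{24}{E + 2 \sqrt{3}}$ ($z{\left(E \right)} = -12 + 4 \frac{\left(-18 - -26\right) - 2}{E + 2 \sqrt{3}} = -12 + 4 \frac{\left(-18 + 26\right) - 2}{E + 2 \sqrt{3}} = -12 + 4 \frac{8 - 2}{E + 2 \sqrt{3}} = -12 + 4 \frac{6}{E + 2 \sqrt{3}} = -12 + \frac{24}{E + 2 \sqrt{3}}$)
$-26203 - z{\left(S{\left(1,H \right)} \right)} = -26203 - \frac{12 \left(2 - -7 - 2 \sqrt{3}\right)}{-7 + 2 \sqrt{3}} = -26203 - \frac{12 \left(2 + 7 - 2 \sqrt{3}\right)}{-7 + 2 \sqrt{3}} = -26203 - \frac{12 \left(9 - 2 \sqrt{3}\right)}{-7 + 2 \sqrt{3}}$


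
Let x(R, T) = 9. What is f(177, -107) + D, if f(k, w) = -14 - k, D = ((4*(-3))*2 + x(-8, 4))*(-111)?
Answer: 1474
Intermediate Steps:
D = 1665 (D = ((4*(-3))*2 + 9)*(-111) = (-12*2 + 9)*(-111) = (-24 + 9)*(-111) = -15*(-111) = 1665)
f(177, -107) + D = (-14 - 1*177) + 1665 = (-14 - 177) + 1665 = -191 + 1665 = 1474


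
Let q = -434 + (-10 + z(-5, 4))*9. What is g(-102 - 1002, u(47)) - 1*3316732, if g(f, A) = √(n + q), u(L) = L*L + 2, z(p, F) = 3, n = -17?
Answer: -3316732 + I*√514 ≈ -3.3167e+6 + 22.672*I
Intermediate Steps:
u(L) = 2 + L² (u(L) = L² + 2 = 2 + L²)
q = -497 (q = -434 + (-10 + 3)*9 = -434 - 7*9 = -434 - 63 = -497)
g(f, A) = I*√514 (g(f, A) = √(-17 - 497) = √(-514) = I*√514)
g(-102 - 1002, u(47)) - 1*3316732 = I*√514 - 1*3316732 = I*√514 - 3316732 = -3316732 + I*√514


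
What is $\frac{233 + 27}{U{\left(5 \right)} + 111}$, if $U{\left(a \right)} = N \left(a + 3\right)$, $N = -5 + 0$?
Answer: $\frac{260}{71} \approx 3.662$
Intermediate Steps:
$N = -5$
$U{\left(a \right)} = -15 - 5 a$ ($U{\left(a \right)} = - 5 \left(a + 3\right) = - 5 \left(3 + a\right) = -15 - 5 a$)
$\frac{233 + 27}{U{\left(5 \right)} + 111} = \frac{233 + 27}{\left(-15 - 25\right) + 111} = \frac{260}{\left(-15 - 25\right) + 111} = \frac{260}{-40 + 111} = \frac{260}{71}$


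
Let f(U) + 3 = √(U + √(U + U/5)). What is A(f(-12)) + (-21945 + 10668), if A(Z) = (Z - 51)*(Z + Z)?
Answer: -10977 - 114*5^(¾)*√(-12*√5 + 6*I*√2)/5 + 12*I*√10/5 ≈ -11039.0 - 392.11*I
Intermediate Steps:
f(U) = -3 + √(U + √30*√U/5) (f(U) = -3 + √(U + √(U + U/5)) = -3 + √(U + √(6*U/5)) = -3 + √(U + √30*√U/5))
A(Z) = 2*Z*(-51 + Z) (A(Z) = (-51 + Z)*(2*Z) = 2*Z*(-51 + Z))
A(f(-12)) + (-21945 + 10668) = 2*(-3 + 5^(¾)*√(-12*√5 + √6*√(-12))/5)*(-51 + (-3 + 5^(¾)*√(-12*√5 + √6*√(-12))/5)) + (-21945 + 10668) = 2*(-3 + 5^(¾)*√(-12*√5 + √6*(2*I*√3))/5)*(-51 + (-3 + 5^(¾)*√(-12*√5 + √6*(2*I*√3))/5)) - 11277 = 2*(-3 + 5^(¾)*√(-12*√5 + 6*I*√2)/5)*(-51 + (-3 + 5^(¾)*√(-12*√5 + 6*I*√2)/5)) - 11277 = 2*(-3 + 5^(¾)*√(-12*√5 + 6*I*√2)/5)*(-54 + 5^(¾)*√(-12*√5 + 6*I*√2)/5) - 11277 = 2*(-54 + 5^(¾)*√(-12*√5 + 6*I*√2)/5)*(-3 + 5^(¾)*√(-12*√5 + 6*I*√2)/5) - 11277 = -11277 + 2*(-54 + 5^(¾)*√(-12*√5 + 6*I*√2)/5)*(-3 + 5^(¾)*√(-12*√5 + 6*I*√2)/5)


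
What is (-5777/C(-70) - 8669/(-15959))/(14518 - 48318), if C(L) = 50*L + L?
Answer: -123143473/1925708694000 ≈ -6.3947e-5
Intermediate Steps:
C(L) = 51*L
(-5777/C(-70) - 8669/(-15959))/(14518 - 48318) = (-5777/(51*(-70)) - 8669/(-15959))/(14518 - 48318) = (-5777/(-3570) - 8669*(-1/15959))/(-33800) = (-5777*(-1/3570) + 8669/15959)*(-1/33800) = (5777/3570 + 8669/15959)*(-1/33800) = (123143473/56973630)*(-1/33800) = -123143473/1925708694000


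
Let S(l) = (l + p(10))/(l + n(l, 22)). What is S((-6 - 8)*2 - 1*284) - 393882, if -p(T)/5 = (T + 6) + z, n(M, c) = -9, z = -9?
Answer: -126435775/321 ≈ -3.9388e+5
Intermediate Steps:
p(T) = 15 - 5*T (p(T) = -5*((T + 6) - 9) = -5*((6 + T) - 9) = -5*(-3 + T) = 15 - 5*T)
S(l) = (-35 + l)/(-9 + l) (S(l) = (l + (15 - 5*10))/(l - 9) = (l + (15 - 50))/(-9 + l) = (l - 35)/(-9 + l) = (-35 + l)/(-9 + l))
S((-6 - 8)*2 - 1*284) - 393882 = (-35 + ((-6 - 8)*2 - 1*284))/(-9 + ((-6 - 8)*2 - 1*284)) - 393882 = (-35 + (-14*2 - 284))/(-9 + (-14*2 - 284)) - 393882 = (-35 + (-28 - 284))/(-9 + (-28 - 284)) - 393882 = (-35 - 312)/(-9 - 312) - 393882 = -347/(-321) - 393882 = -1/321*(-347) - 393882 = 347/321 - 393882 = -126435775/321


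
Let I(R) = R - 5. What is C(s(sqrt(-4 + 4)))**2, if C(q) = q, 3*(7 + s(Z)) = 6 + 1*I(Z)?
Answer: 400/9 ≈ 44.444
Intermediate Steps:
I(R) = -5 + R
s(Z) = -20/3 + Z/3 (s(Z) = -7 + (6 + 1*(-5 + Z))/3 = -7 + (6 + (-5 + Z))/3 = -7 + (1 + Z)/3 = -7 + (1/3 + Z/3) = -20/3 + Z/3)
C(s(sqrt(-4 + 4)))**2 = (-20/3 + sqrt(-4 + 4)/3)**2 = (-20/3 + sqrt(0)/3)**2 = (-20/3 + (1/3)*0)**2 = (-20/3 + 0)**2 = (-20/3)**2 = 400/9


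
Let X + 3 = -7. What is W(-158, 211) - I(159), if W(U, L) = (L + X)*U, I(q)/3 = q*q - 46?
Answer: -107463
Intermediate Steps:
X = -10 (X = -3 - 7 = -10)
I(q) = -138 + 3*q² (I(q) = 3*(q*q - 46) = 3*(q² - 46) = 3*(-46 + q²) = -138 + 3*q²)
W(U, L) = U*(-10 + L) (W(U, L) = (L - 10)*U = (-10 + L)*U = U*(-10 + L))
W(-158, 211) - I(159) = -158*(-10 + 211) - (-138 + 3*159²) = -158*201 - (-138 + 3*25281) = -31758 - (-138 + 75843) = -31758 - 1*75705 = -31758 - 75705 = -107463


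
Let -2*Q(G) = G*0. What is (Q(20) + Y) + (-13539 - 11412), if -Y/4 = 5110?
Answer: -45391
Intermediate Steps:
Y = -20440 (Y = -4*5110 = -20440)
Q(G) = 0 (Q(G) = -G*0/2 = -½*0 = 0)
(Q(20) + Y) + (-13539 - 11412) = (0 - 20440) + (-13539 - 11412) = -20440 - 24951 = -45391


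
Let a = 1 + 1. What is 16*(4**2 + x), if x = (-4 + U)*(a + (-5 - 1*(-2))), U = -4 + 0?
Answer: 384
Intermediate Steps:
U = -4
a = 2
x = 8 (x = (-4 - 4)*(2 + (-5 - 1*(-2))) = -8*(2 + (-5 + 2)) = -8*(2 - 3) = -8*(-1) = 8)
16*(4**2 + x) = 16*(4**2 + 8) = 16*(16 + 8) = 16*24 = 384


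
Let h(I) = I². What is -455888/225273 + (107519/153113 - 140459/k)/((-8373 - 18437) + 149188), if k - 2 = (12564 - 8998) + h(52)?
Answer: -53581845262243333531/26474673297404822784 ≈ -2.0239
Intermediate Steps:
k = 6272 (k = 2 + ((12564 - 8998) + 52²) = 2 + (3566 + 2704) = 2 + 6270 = 6272)
-455888/225273 + (107519/153113 - 140459/k)/((-8373 - 18437) + 149188) = -455888/225273 + (107519/153113 - 140459/6272)/((-8373 - 18437) + 149188) = -455888*1/225273 + (107519*(1/153113) - 140459*1/6272)/(-26810 + 149188) = -455888/225273 + (107519/153113 - 140459/6272)/122378 = -455888/225273 - 20831739699/960324736*1/122378 = -455888/225273 - 20831739699/117522620542208 = -53581845262243333531/26474673297404822784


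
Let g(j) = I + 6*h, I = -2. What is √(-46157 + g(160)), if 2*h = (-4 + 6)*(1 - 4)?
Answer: I*√46177 ≈ 214.89*I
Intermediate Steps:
h = -3 (h = ((-4 + 6)*(1 - 4))/2 = (2*(-3))/2 = (½)*(-6) = -3)
g(j) = -20 (g(j) = -2 + 6*(-3) = -2 - 18 = -20)
√(-46157 + g(160)) = √(-46157 - 20) = √(-46177) = I*√46177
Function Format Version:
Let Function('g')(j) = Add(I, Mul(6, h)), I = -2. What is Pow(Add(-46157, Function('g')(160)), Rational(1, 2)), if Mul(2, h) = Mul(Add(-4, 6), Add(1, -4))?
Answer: Mul(I, Pow(46177, Rational(1, 2))) ≈ Mul(214.89, I)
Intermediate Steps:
h = -3 (h = Mul(Rational(1, 2), Mul(Add(-4, 6), Add(1, -4))) = Mul(Rational(1, 2), Mul(2, -3)) = Mul(Rational(1, 2), -6) = -3)
Function('g')(j) = -20 (Function('g')(j) = Add(-2, Mul(6, -3)) = Add(-2, -18) = -20)
Pow(Add(-46157, Function('g')(160)), Rational(1, 2)) = Pow(Add(-46157, -20), Rational(1, 2)) = Pow(-46177, Rational(1, 2)) = Mul(I, Pow(46177, Rational(1, 2)))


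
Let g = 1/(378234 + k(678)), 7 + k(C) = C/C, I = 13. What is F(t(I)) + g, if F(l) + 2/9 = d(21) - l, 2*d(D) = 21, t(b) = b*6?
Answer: -76843319/1134684 ≈ -67.722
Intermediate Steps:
k(C) = -6 (k(C) = -7 + C/C = -7 + 1 = -6)
t(b) = 6*b
d(D) = 21/2 (d(D) = (½)*21 = 21/2)
g = 1/378228 (g = 1/(378234 - 6) = 1/378228 ≈ 2.6439e-6)
F(l) = 185/18 - l (F(l) = -2/9 + (21/2 - l) = 185/18 - l)
F(t(I)) + g = (185/18 - 6*13) + 1/378228 = (185/18 - 1*78) + 1/378228 = (185/18 - 78) + 1/378228 = -1219/18 + 1/378228 = -76843319/1134684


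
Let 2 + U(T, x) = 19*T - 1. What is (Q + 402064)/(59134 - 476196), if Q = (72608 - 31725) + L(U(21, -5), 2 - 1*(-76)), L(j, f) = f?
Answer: -443025/417062 ≈ -1.0623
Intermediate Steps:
U(T, x) = -3 + 19*T (U(T, x) = -2 + (19*T - 1) = -2 + (-1 + 19*T) = -3 + 19*T)
Q = 40961 (Q = (72608 - 31725) + (2 - 1*(-76)) = 40883 + (2 + 76) = 40883 + 78 = 40961)
(Q + 402064)/(59134 - 476196) = (40961 + 402064)/(59134 - 476196) = 443025/(-417062) = 443025*(-1/417062) = -443025/417062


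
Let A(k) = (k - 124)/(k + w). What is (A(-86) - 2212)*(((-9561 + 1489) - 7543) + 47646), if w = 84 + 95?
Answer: -2198671902/31 ≈ -7.0925e+7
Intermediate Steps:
w = 179
A(k) = (-124 + k)/(179 + k) (A(k) = (k - 124)/(k + 179) = (-124 + k)/(179 + k))
(A(-86) - 2212)*(((-9561 + 1489) - 7543) + 47646) = ((-124 - 86)/(179 - 86) - 2212)*(((-9561 + 1489) - 7543) + 47646) = (-210/93 - 2212)*((-8072 - 7543) + 47646) = ((1/93)*(-210) - 2212)*(-15615 + 47646) = (-70/31 - 2212)*32031 = -68642/31*32031 = -2198671902/31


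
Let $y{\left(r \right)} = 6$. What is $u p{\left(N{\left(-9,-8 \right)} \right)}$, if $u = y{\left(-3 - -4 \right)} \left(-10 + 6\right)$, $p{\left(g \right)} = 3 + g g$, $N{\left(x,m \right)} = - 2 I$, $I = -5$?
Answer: $-2472$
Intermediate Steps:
$N{\left(x,m \right)} = 10$ ($N{\left(x,m \right)} = \left(-2\right) \left(-5\right) = 10$)
$p{\left(g \right)} = 3 + g^{2}$
$u = -24$ ($u = 6 \left(-10 + 6\right) = 6 \left(-4\right) = -24$)
$u p{\left(N{\left(-9,-8 \right)} \right)} = - 24 \left(3 + 10^{2}\right) = - 24 \left(3 + 100\right) = \left(-24\right) 103 = -2472$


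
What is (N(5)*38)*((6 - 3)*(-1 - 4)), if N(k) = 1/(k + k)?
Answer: -57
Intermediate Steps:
N(k) = 1/(2*k)
(N(5)*38)*((6 - 3)*(-1 - 4)) = (((½)/5)*38)*((6 - 3)*(-1 - 4)) = (((½)*(⅕))*38)*(3*(-5)) = ((⅒)*38)*(-15) = (19/5)*(-15) = -57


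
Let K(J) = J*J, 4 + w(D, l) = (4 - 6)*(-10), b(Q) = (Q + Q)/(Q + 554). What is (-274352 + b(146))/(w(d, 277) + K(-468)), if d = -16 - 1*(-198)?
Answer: -48011527/38332000 ≈ -1.2525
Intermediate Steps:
d = 182 (d = -16 + 198 = 182)
b(Q) = 2*Q/(554 + Q) (b(Q) = (2*Q)/(554 + Q) = 2*Q/(554 + Q))
w(D, l) = 16 (w(D, l) = -4 + (4 - 6)*(-10) = -4 - 2*(-10) = -4 + 20 = 16)
K(J) = J²
(-274352 + b(146))/(w(d, 277) + K(-468)) = (-274352 + 2*146/(554 + 146))/(16 + (-468)²) = (-274352 + 2*146/700)/(16 + 219024) = (-274352 + 2*146*(1/700))/219040 = (-274352 + 73/175)*(1/219040) = -48011527/175*1/219040 = -48011527/38332000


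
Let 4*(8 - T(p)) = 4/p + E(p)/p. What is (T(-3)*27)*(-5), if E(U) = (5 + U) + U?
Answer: -4455/4 ≈ -1113.8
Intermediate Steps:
E(U) = 5 + 2*U
T(p) = 8 - 1/p - (5 + 2*p)/(4*p) (T(p) = 8 - (4/p + (5 + 2*p)/p)/4 = 8 + (-1/p - (5 + 2*p)/(4*p)) = 8 - 1/p - (5 + 2*p)/(4*p))
(T(-3)*27)*(-5) = (((¾)*(-3 + 10*(-3))/(-3))*27)*(-5) = (((¾)*(-⅓)*(-3 - 30))*27)*(-5) = (((¾)*(-⅓)*(-33))*27)*(-5) = ((33/4)*27)*(-5) = (891/4)*(-5) = -4455/4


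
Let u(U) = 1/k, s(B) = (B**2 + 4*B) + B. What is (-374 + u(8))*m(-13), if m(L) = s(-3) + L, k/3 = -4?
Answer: 85291/12 ≈ 7107.6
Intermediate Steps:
k = -12 (k = 3*(-4) = -12)
s(B) = B**2 + 5*B
u(U) = -1/12 (u(U) = 1/(-12) = -1/12)
m(L) = -6 + L (m(L) = -3*(5 - 3) + L = -3*2 + L = -6 + L)
(-374 + u(8))*m(-13) = (-374 - 1/12)*(-6 - 13) = -4489/12*(-19) = 85291/12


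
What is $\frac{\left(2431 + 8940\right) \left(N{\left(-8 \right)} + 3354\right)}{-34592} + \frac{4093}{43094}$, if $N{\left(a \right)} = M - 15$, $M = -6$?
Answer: $- \frac{816550660493}{745353824} \approx -1095.5$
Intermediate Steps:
$N{\left(a \right)} = -21$ ($N{\left(a \right)} = -6 - 15 = -21$)
$\frac{\left(2431 + 8940\right) \left(N{\left(-8 \right)} + 3354\right)}{-34592} + \frac{4093}{43094} = \frac{\left(2431 + 8940\right) \left(-21 + 3354\right)}{-34592} + \frac{4093}{43094} = 11371 \cdot 3333 \left(- \frac{1}{34592}\right) + 4093 \cdot \frac{1}{43094} = 37899543 \left(- \frac{1}{34592}\right) + \frac{4093}{43094} = - \frac{37899543}{34592} + \frac{4093}{43094} = - \frac{816550660493}{745353824}$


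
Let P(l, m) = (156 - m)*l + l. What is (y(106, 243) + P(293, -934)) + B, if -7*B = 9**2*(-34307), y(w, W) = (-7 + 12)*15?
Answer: 716719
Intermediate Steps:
y(w, W) = 75 (y(w, W) = 5*15 = 75)
P(l, m) = l + l*(156 - m) (P(l, m) = l*(156 - m) + l = l + l*(156 - m))
B = 396981 (B = -9**2*(-34307)/7 = -81*(-34307)/7 = -1/7*(-2778867) = 396981)
(y(106, 243) + P(293, -934)) + B = (75 + 293*(157 - 1*(-934))) + 396981 = (75 + 293*(157 + 934)) + 396981 = (75 + 293*1091) + 396981 = (75 + 319663) + 396981 = 319738 + 396981 = 716719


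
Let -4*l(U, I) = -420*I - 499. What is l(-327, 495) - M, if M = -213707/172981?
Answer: 36049922247/691924 ≈ 52101.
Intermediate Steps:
l(U, I) = 499/4 + 105*I (l(U, I) = -(-420*I - 499)/4 = -(-499 - 420*I)/4 = 499/4 + 105*I)
M = -213707/172981 (M = -213707*1/172981 = -213707/172981 ≈ -1.2354)
l(-327, 495) - M = (499/4 + 105*495) - 1*(-213707/172981) = (499/4 + 51975) + 213707/172981 = 208399/4 + 213707/172981 = 36049922247/691924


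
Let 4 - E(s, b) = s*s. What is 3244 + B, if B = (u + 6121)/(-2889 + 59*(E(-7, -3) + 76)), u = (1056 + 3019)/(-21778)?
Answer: 74753402857/23084680 ≈ 3238.2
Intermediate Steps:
E(s, b) = 4 - s² (E(s, b) = 4 - s*s = 4 - s²)
u = -4075/21778 (u = 4075*(-1/21778) = -4075/21778 ≈ -0.18712)
B = -133299063/23084680 (B = (-4075/21778 + 6121)/(-2889 + 59*((4 - 1*(-7)²) + 76)) = 133299063/(21778*(-2889 + 59*((4 - 1*49) + 76))) = 133299063/(21778*(-2889 + 59*((4 - 49) + 76))) = 133299063/(21778*(-2889 + 59*(-45 + 76))) = 133299063/(21778*(-2889 + 59*31)) = 133299063/(21778*(-2889 + 1829)) = (133299063/21778)/(-1060) = (133299063/21778)*(-1/1060) = -133299063/23084680 ≈ -5.7744)
3244 + B = 3244 - 133299063/23084680 = 74753402857/23084680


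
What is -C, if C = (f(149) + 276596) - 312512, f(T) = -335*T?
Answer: 85831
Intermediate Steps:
C = -85831 (C = (-335*149 + 276596) - 312512 = (-49915 + 276596) - 312512 = 226681 - 312512 = -85831)
-C = -1*(-85831) = 85831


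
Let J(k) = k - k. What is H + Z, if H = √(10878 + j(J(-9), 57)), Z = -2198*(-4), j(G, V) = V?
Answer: 8792 + 27*√15 ≈ 8896.6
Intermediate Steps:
J(k) = 0
Z = 8792
H = 27*√15 (H = √(10878 + 57) = √10935 = 27*√15 ≈ 104.57)
H + Z = 27*√15 + 8792 = 8792 + 27*√15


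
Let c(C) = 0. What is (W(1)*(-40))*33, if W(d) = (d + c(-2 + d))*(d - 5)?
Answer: 5280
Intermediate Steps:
W(d) = d*(-5 + d) (W(d) = (d + 0)*(d - 5) = d*(-5 + d))
(W(1)*(-40))*33 = ((1*(-5 + 1))*(-40))*33 = ((1*(-4))*(-40))*33 = -4*(-40)*33 = 160*33 = 5280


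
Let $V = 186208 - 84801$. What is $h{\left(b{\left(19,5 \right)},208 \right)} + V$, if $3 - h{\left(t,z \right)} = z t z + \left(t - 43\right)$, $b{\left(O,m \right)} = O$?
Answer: $-720582$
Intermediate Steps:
$h{\left(t,z \right)} = 46 - t - t z^{2}$ ($h{\left(t,z \right)} = 3 - \left(z t z + \left(t - 43\right)\right) = 3 - \left(t z z + \left(-43 + t\right)\right) = 3 - \left(t z^{2} + \left(-43 + t\right)\right) = 3 - \left(-43 + t + t z^{2}\right) = 46 - t - t z^{2}$)
$V = 101407$ ($V = 186208 - 84801 = 101407$)
$h{\left(b{\left(19,5 \right)},208 \right)} + V = \left(46 - 19 - 19 \cdot 208^{2}\right) + 101407 = \left(46 - 19 - 19 \cdot 43264\right) + 101407 = \left(46 - 19 - 822016\right) + 101407 = -821989 + 101407 = -720582$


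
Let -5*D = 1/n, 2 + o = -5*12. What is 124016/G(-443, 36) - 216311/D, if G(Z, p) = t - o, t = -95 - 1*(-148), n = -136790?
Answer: -739729536858/5 ≈ -1.4795e+11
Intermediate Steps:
o = -62 (o = -2 - 5*12 = -2 - 60 = -62)
t = 53 (t = -95 + 148 = 53)
D = 1/683950 (D = -⅕/(-136790) = -⅕*(-1/136790) = 1/683950 ≈ 1.4621e-6)
G(Z, p) = 115 (G(Z, p) = 53 - 1*(-62) = 53 + 62 = 115)
124016/G(-443, 36) - 216311/D = 124016/115 - 216311/1/683950 = 124016*(1/115) - 216311*683950 = 5392/5 - 147945908450 = -739729536858/5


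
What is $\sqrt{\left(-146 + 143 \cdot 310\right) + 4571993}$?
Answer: $\sqrt{4616177} \approx 2148.5$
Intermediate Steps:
$\sqrt{\left(-146 + 143 \cdot 310\right) + 4571993} = \sqrt{\left(-146 + 44330\right) + 4571993} = \sqrt{44184 + 4571993} = \sqrt{4616177}$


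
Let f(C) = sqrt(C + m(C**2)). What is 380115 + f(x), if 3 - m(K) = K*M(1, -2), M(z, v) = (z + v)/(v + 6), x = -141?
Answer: 380115 + sqrt(19329)/2 ≈ 3.8018e+5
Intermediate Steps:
M(z, v) = (v + z)/(6 + v)
m(K) = 3 + K/4 (m(K) = 3 - K*(-2 + 1)/(6 - 2) = 3 - K*-1/4 = 3 - K*(1/4)*(-1) = 3 - K*(-1)/4 = 3 - (-1)*K/4 = 3 + K/4)
f(C) = sqrt(3 + C + C**2/4) (f(C) = sqrt(C + (3 + C**2/4)) = sqrt(3 + C + C**2/4))
380115 + f(x) = 380115 + sqrt(12 + (-141)**2 + 4*(-141))/2 = 380115 + sqrt(12 + 19881 - 564)/2 = 380115 + sqrt(19329)/2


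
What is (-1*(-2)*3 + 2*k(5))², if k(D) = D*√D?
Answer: 536 + 120*√5 ≈ 804.33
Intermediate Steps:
k(D) = D^(3/2)
(-1*(-2)*3 + 2*k(5))² = (-1*(-2)*3 + 2*5^(3/2))² = (2*3 + 2*(5*√5))² = (6 + 10*√5)²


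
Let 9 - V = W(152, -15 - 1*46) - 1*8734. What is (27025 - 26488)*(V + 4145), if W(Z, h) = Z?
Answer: 6839232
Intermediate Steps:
V = 8591 (V = 9 - (152 - 1*8734) = 9 - (152 - 8734) = 9 - 1*(-8582) = 9 + 8582 = 8591)
(27025 - 26488)*(V + 4145) = (27025 - 26488)*(8591 + 4145) = 537*12736 = 6839232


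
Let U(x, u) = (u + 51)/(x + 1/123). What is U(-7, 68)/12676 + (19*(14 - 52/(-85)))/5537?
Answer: 50072292483/1026134115440 ≈ 0.048797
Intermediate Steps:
U(x, u) = (51 + u)/(1/123 + x) (U(x, u) = (51 + u)/(x + 1/123) = (51 + u)/(1/123 + x))
U(-7, 68)/12676 + (19*(14 - 52/(-85)))/5537 = (123*(51 + 68)/(1 + 123*(-7)))/12676 + (19*(14 - 52/(-85)))/5537 = (123*119/(1 - 861))*(1/12676) + (19*(14 - 52*(-1/85)))*(1/5537) = (123*119/(-860))*(1/12676) + (19*(14 + 52/85))*(1/5537) = (123*(-1/860)*119)*(1/12676) + (19*(1242/85))*(1/5537) = -14637/860*1/12676 + (23598/85)*(1/5537) = -14637/10901360 + 23598/470645 = 50072292483/1026134115440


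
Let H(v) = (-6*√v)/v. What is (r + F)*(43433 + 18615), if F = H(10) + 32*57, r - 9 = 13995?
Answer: 982095744 - 186144*√10/5 ≈ 9.8198e+8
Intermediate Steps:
r = 14004 (r = 9 + 13995 = 14004)
H(v) = -6/√v
F = 1824 - 3*√10/5 (F = -3*√10/5 + 32*57 = -3*√10/5 + 1824 = 1824 - 3*√10/5 ≈ 1822.1)
(r + F)*(43433 + 18615) = (14004 + (1824 - 3*√10/5))*(43433 + 18615) = (15828 - 3*√10/5)*62048 = 982095744 - 186144*√10/5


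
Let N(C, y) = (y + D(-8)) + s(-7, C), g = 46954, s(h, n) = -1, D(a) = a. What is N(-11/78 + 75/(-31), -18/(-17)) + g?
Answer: 798083/17 ≈ 46946.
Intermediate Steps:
N(C, y) = -9 + y (N(C, y) = (y - 8) - 1 = (-8 + y) - 1 = -9 + y)
N(-11/78 + 75/(-31), -18/(-17)) + g = (-9 - 18/(-17)) + 46954 = (-9 - 18*(-1/17)) + 46954 = (-9 + 18/17) + 46954 = -135/17 + 46954 = 798083/17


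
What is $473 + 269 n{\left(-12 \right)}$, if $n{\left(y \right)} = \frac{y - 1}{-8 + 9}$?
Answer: $-3024$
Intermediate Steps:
$n{\left(y \right)} = -1 + y$ ($n{\left(y \right)} = \frac{-1 + y}{1} = \left(-1 + y\right) 1 = -1 + y$)
$473 + 269 n{\left(-12 \right)} = 473 + 269 \left(-1 - 12\right) = 473 + 269 \left(-13\right) = 473 - 3497 = -3024$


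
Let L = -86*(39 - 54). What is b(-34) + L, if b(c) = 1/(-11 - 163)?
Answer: 224459/174 ≈ 1290.0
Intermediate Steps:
b(c) = -1/174 (b(c) = 1/(-174) = -1/174)
L = 1290 (L = -86*(-15) = 1290)
b(-34) + L = -1/174 + 1290 = 224459/174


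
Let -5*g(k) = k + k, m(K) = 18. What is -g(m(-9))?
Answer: 36/5 ≈ 7.2000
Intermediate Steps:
g(k) = -2*k/5 (g(k) = -(k + k)/5 = -2*k/5)
-g(m(-9)) = -(-2)*18/5 = -1*(-36/5) = 36/5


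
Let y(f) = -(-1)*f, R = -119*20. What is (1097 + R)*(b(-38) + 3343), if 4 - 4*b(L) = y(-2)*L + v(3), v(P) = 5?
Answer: -17057485/4 ≈ -4.2644e+6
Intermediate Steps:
R = -2380
y(f) = f
b(L) = -¼ + L/2 (b(L) = 1 - (-2*L + 5)/4 = 1 - (5 - 2*L)/4 = 1 + (-5/4 + L/2) = -¼ + L/2)
(1097 + R)*(b(-38) + 3343) = (1097 - 2380)*((-¼ + (½)*(-38)) + 3343) = -1283*((-¼ - 19) + 3343) = -1283*(-77/4 + 3343) = -1283*13295/4 = -17057485/4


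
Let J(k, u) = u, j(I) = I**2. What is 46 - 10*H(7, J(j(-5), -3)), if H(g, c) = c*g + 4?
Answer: 216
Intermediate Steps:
H(g, c) = 4 + c*g
46 - 10*H(7, J(j(-5), -3)) = 46 - 10*(4 - 3*7) = 46 - 10*(4 - 21) = 46 - 10*(-17) = 46 + 170 = 216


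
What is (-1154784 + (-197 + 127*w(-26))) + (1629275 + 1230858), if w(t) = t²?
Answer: 1791004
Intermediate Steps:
(-1154784 + (-197 + 127*w(-26))) + (1629275 + 1230858) = (-1154784 + (-197 + 127*(-26)²)) + (1629275 + 1230858) = (-1154784 + (-197 + 127*676)) + 2860133 = (-1154784 + (-197 + 85852)) + 2860133 = (-1154784 + 85655) + 2860133 = -1069129 + 2860133 = 1791004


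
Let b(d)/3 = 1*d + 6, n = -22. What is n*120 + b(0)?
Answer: -2622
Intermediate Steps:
b(d) = 18 + 3*d (b(d) = 3*(1*d + 6) = 3*(d + 6) = 3*(6 + d) = 18 + 3*d)
n*120 + b(0) = -22*120 + (18 + 3*0) = -2640 + (18 + 0) = -2640 + 18 = -2622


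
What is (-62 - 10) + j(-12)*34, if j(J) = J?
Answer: -480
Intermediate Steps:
(-62 - 10) + j(-12)*34 = (-62 - 10) - 12*34 = -72 - 408 = -480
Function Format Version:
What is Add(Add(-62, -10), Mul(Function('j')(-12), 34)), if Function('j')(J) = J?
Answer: -480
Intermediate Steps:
Add(Add(-62, -10), Mul(Function('j')(-12), 34)) = Add(Add(-62, -10), Mul(-12, 34)) = Add(-72, -408) = -480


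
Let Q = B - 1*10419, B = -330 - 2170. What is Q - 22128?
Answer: -35047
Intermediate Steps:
B = -2500
Q = -12919 (Q = -2500 - 1*10419 = -2500 - 10419 = -12919)
Q - 22128 = -12919 - 22128 = -35047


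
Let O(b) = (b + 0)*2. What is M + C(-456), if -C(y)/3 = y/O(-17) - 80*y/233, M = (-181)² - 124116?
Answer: -363877007/3961 ≈ -91865.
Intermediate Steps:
M = -91355 (M = 32761 - 124116 = -91355)
O(b) = 2*b (O(b) = b*2 = 2*b)
C(y) = 8859*y/7922 (C(y) = -3*(y/((2*(-17))) - 80*y/233) = -3*(y/(-34) - 80*y/233) = -3*(y*(-1/34) - 80*y/233) = -3*(-y/34 - 80*y/233) = -(-8859)*y/7922 = 8859*y/7922)
M + C(-456) = -91355 + (8859/7922)*(-456) = -91355 - 2019852/3961 = -363877007/3961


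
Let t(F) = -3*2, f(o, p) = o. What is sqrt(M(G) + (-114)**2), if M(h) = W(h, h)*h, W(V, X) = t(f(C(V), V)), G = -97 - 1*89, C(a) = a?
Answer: 84*sqrt(2) ≈ 118.79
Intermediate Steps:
G = -186 (G = -97 - 89 = -186)
t(F) = -6
W(V, X) = -6
M(h) = -6*h
sqrt(M(G) + (-114)**2) = sqrt(-6*(-186) + (-114)**2) = sqrt(1116 + 12996) = sqrt(14112) = 84*sqrt(2)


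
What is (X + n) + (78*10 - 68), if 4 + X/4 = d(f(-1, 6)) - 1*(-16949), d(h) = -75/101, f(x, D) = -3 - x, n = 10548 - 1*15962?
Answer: 6370578/101 ≈ 63075.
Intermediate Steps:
n = -5414 (n = 10548 - 15962 = -5414)
d(h) = -75/101 (d(h) = -75*1/101 = -75/101)
X = 6845480/101 (X = -16 + 4*(-75/101 - 1*(-16949)) = -16 + 4*(-75/101 + 16949) = -16 + 4*(1711774/101) = -16 + 6847096/101 = 6845480/101 ≈ 67777.)
(X + n) + (78*10 - 68) = (6845480/101 - 5414) + (78*10 - 68) = 6298666/101 + (780 - 68) = 6298666/101 + 712 = 6370578/101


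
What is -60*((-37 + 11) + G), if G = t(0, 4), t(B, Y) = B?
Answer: 1560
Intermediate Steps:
G = 0
-60*((-37 + 11) + G) = -60*((-37 + 11) + 0) = -60*(-26 + 0) = -60*(-26) = 1560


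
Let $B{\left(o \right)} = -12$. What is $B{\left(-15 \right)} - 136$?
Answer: $-148$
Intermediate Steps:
$B{\left(-15 \right)} - 136 = -12 - 136 = -148$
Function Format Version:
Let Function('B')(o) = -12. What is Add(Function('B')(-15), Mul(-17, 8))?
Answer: -148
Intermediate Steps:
Add(Function('B')(-15), Mul(-17, 8)) = Add(-12, Mul(-17, 8)) = Add(-12, -136) = -148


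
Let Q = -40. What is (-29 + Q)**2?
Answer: 4761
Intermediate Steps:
(-29 + Q)**2 = (-29 - 40)**2 = (-69)**2 = 4761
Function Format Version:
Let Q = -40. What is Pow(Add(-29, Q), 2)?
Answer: 4761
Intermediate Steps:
Pow(Add(-29, Q), 2) = Pow(Add(-29, -40), 2) = Pow(-69, 2) = 4761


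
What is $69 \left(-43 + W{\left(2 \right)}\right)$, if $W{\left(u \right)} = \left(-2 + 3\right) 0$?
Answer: $-2967$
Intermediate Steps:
$W{\left(u \right)} = 0$ ($W{\left(u \right)} = 1 \cdot 0 = 0$)
$69 \left(-43 + W{\left(2 \right)}\right) = 69 \left(-43 + 0\right) = 69 \left(-43\right) = -2967$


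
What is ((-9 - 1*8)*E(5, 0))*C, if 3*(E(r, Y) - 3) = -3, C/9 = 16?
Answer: -4896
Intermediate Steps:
C = 144 (C = 9*16 = 144)
E(r, Y) = 2 (E(r, Y) = 3 + (⅓)*(-3) = 3 - 1 = 2)
((-9 - 1*8)*E(5, 0))*C = ((-9 - 1*8)*2)*144 = ((-9 - 8)*2)*144 = -17*2*144 = -34*144 = -4896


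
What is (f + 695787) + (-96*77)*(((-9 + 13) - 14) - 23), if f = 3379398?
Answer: 4319121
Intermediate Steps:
(f + 695787) + (-96*77)*(((-9 + 13) - 14) - 23) = (3379398 + 695787) + (-96*77)*(((-9 + 13) - 14) - 23) = 4075185 - 7392*((4 - 14) - 23) = 4075185 - 7392*(-10 - 23) = 4075185 - 7392*(-33) = 4075185 + 243936 = 4319121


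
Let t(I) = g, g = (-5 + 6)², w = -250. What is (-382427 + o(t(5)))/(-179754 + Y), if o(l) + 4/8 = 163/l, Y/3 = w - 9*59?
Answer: 254843/121398 ≈ 2.0992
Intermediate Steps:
g = 1 (g = 1² = 1)
t(I) = 1
Y = -2343 (Y = 3*(-250 - 9*59) = 3*(-250 - 531) = 3*(-781) = -2343)
o(l) = -½ + 163/l
(-382427 + o(t(5)))/(-179754 + Y) = (-382427 + (½)*(326 - 1*1)/1)/(-179754 - 2343) = (-382427 + (½)*1*(326 - 1))/(-182097) = (-382427 + (½)*1*325)*(-1/182097) = (-382427 + 325/2)*(-1/182097) = -764529/2*(-1/182097) = 254843/121398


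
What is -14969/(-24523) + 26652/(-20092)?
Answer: -88207462/123179029 ≈ -0.71609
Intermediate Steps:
-14969/(-24523) + 26652/(-20092) = -14969*(-1/24523) + 26652*(-1/20092) = 14969/24523 - 6663/5023 = -88207462/123179029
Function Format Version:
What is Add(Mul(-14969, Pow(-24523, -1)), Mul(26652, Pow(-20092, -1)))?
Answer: Rational(-88207462, 123179029) ≈ -0.71609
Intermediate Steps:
Add(Mul(-14969, Pow(-24523, -1)), Mul(26652, Pow(-20092, -1))) = Add(Mul(-14969, Rational(-1, 24523)), Mul(26652, Rational(-1, 20092))) = Add(Rational(14969, 24523), Rational(-6663, 5023)) = Rational(-88207462, 123179029)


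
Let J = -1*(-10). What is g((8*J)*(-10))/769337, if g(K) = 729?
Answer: 729/769337 ≈ 0.00094757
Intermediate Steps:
J = 10
g((8*J)*(-10))/769337 = 729/769337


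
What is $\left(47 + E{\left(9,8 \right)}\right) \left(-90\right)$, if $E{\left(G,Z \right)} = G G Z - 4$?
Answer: $-62190$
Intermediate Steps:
$E{\left(G,Z \right)} = -4 + Z G^{2}$ ($E{\left(G,Z \right)} = G^{2} Z - 4 = Z G^{2} - 4 = -4 + Z G^{2}$)
$\left(47 + E{\left(9,8 \right)}\right) \left(-90\right) = \left(47 - \left(4 - 8 \cdot 9^{2}\right)\right) \left(-90\right) = \left(47 + \left(-4 + 8 \cdot 81\right)\right) \left(-90\right) = \left(47 + \left(-4 + 648\right)\right) \left(-90\right) = \left(47 + 644\right) \left(-90\right) = 691 \left(-90\right) = -62190$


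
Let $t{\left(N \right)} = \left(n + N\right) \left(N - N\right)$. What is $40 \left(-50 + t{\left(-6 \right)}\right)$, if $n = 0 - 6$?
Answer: $-2000$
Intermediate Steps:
$n = -6$ ($n = 0 - 6 = -6$)
$t{\left(N \right)} = 0$ ($t{\left(N \right)} = \left(-6 + N\right) \left(N - N\right) = \left(-6 + N\right) 0 = 0$)
$40 \left(-50 + t{\left(-6 \right)}\right) = 40 \left(-50 + 0\right) = 40 \left(-50\right) = -2000$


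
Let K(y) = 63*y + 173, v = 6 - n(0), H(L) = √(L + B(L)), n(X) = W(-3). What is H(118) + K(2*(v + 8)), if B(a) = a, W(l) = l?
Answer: 2315 + 2*√59 ≈ 2330.4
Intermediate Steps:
n(X) = -3
H(L) = √2*√L (H(L) = √(L + L) = √(2*L) = √2*√L)
v = 9 (v = 6 - 1*(-3) = 6 + 3 = 9)
K(y) = 173 + 63*y
H(118) + K(2*(v + 8)) = √2*√118 + (173 + 63*(2*(9 + 8))) = 2*√59 + (173 + 63*(2*17)) = 2*√59 + (173 + 63*34) = 2*√59 + (173 + 2142) = 2*√59 + 2315 = 2315 + 2*√59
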